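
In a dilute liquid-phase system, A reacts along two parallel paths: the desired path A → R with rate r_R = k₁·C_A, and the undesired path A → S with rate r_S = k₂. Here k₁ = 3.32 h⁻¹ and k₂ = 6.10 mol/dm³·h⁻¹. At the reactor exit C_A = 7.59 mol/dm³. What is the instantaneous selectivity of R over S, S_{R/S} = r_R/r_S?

4.13

S_{R/S} = r_R/r_S = (k₁·C_A)/(k₂) = (k₁/k₂)·C_A.
= (3.32×7.590) / (6.10) = 25.20/6.100 = 4.13.
Since the desired path is higher order in A, keeping C_A high (PFR or concentrated feed) favours R.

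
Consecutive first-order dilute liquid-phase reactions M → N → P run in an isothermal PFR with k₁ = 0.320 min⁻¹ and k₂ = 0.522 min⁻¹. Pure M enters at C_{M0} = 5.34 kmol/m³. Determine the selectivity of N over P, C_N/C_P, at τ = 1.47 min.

2.10

Solving the coupled first-order balances gives C_N(τ) = [k₁/(k₂−k₁)]·C_{M0}·(e^(−k₁τ) − e^(−k₂τ)).
e^(−k₁τ) = e^(−0.320×1.47) = e^(−0.4704) = 0.6248; e^(−k₂τ) = e^(−0.7673) = 0.4642.
C_N = 0.320×5.34/(0.522−0.320) × (0.6248−0.4642) = 8.459×0.1605 = 1.358 kmol/m³.
C_M = C_{M0}e^(−k₁τ) = 3.336 kmol/m³, so C_P = C_{M0}−C_M−C_N = 0.6460 kmol/m³; C_N/C_P = 2.10.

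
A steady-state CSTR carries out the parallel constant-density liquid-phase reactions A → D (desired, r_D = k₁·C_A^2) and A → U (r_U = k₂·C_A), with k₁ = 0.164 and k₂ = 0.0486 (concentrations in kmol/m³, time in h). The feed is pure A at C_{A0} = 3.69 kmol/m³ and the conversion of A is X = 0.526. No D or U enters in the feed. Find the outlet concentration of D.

Exit C_A = C_{A0}(1−X) = 3.69×0.474 = 1.749 kmol/m³.
In a CSTR the entire volume is at exit conditions, so r_D = 0.164×1.749^2 = 0.5017 and r_U = 0.0486×1.749 = 0.08500.
Fraction of consumed A going to D: r_D/(r_D+r_U) = 0.8551.
C_D = 0.8551·C_{A0}·X = 0.8551×3.69×0.526 = 1.66 kmol/m³.

1.66 kmol/m³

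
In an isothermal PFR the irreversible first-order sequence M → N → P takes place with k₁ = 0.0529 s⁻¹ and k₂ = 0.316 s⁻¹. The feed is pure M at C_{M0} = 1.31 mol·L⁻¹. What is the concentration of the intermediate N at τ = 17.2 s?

For first-order series with pure M initially, C_N(τ) = k₁C_{M0}/(k₂−k₁)·(e^(−k₁τ) − e^(−k₂τ)).
e^(−k₁τ) = e^(−0.0529×17.2) = e^(−0.9099) = 0.4026; e^(−k₂τ) = e^(−5.435) = 0.004360.
C_N = 0.0529×1.31/(0.316−0.0529) × (0.4026−0.004360) = 0.2634×0.3982 = 0.1049 mol·L⁻¹.

0.105 mol·L⁻¹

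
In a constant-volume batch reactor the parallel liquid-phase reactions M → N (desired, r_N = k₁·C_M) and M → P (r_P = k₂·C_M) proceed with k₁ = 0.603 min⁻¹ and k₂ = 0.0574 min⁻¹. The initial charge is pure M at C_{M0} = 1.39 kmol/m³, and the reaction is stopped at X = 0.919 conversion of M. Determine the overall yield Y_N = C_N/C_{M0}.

C_M = C_{M0}(1−X) = 0.1126 kmol/m³.
Both paths are first order in M, so the instantaneous fraction to N is constant: dC_N/d(−C_M) = k₁/(k₁+k₂) = 0.9131.
C_N = 0.9131·(C_{M0}−C_M) = 0.9131×1.277 = 1.17 kmol/m³.
Y_N = C_N/C_{M0} = 1.166/1.39 = 0.839.

0.839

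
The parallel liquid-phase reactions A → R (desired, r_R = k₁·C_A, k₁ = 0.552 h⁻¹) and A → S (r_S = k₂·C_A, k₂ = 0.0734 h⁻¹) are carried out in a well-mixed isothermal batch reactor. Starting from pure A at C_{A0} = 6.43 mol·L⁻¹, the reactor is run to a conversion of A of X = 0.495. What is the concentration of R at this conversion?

2.81 mol·L⁻¹

C_A = C_{A0}(1−X) = 3.247 mol·L⁻¹.
Both paths are first order in A, so the instantaneous fraction to R is constant: dC_R/d(−C_A) = k₁/(k₁+k₂) = 0.8826.
C_R = 0.8826·(C_{A0}−C_A) = 0.8826×3.183 = 2.81 mol·L⁻¹.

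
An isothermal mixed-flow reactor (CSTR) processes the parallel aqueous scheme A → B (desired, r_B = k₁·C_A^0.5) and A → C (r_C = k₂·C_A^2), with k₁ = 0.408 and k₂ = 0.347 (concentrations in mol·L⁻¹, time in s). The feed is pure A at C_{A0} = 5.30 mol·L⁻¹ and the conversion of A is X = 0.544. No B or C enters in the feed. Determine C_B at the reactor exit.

0.687 mol·L⁻¹

Exit C_A = C_{A0}(1−X) = 5.30×0.456 = 2.417 mol·L⁻¹.
A CSTR operates uniformly at the exit composition, giving r_B = 0.6343 and r_C = 2.027 (each k·C_A^n at C_A = 2.417).
Fraction of consumed A going to B: r_B/(r_B+r_C) = 0.2384.
C_B = 0.2384·C_{A0}·X = 0.2384×5.30×0.544 = 0.687 mol·L⁻¹.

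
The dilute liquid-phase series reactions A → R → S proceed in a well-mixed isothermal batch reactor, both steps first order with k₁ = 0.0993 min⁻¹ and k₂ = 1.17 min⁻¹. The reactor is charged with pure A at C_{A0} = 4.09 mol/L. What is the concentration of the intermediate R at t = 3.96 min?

0.252 mol/L

Solving the coupled first-order balances gives C_R(t) = [k₁/(k₂−k₁)]·C_{A0}·(e^(−k₁t) − e^(−k₂t)).
e^(−k₁t) = e^(−0.0993×3.96) = e^(−0.3932) = 0.6749; e^(−k₂t) = e^(−4.633) = 0.009724.
C_R = 0.0993×4.09/(1.17−0.0993) × (0.6749−0.009724) = 0.3793×0.6652 = 0.2523 mol/L.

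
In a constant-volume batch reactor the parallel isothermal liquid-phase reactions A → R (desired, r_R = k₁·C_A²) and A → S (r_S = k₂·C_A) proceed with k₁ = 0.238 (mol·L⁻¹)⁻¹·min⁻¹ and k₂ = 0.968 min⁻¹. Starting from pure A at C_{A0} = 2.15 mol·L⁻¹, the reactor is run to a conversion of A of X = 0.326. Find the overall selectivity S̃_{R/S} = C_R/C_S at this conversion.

0.441

C_A = C_{A0}(1−X) = 1.449 mol·L⁻¹.
Along a PFR/batch, dC_S/dC_A = −r_S/(r_R+r_S) = −k₂/(k₂+k₁·C_A).
Integrating from C_{A0} to C_A: C_S = (0.968/0.238)·ln[(0.968+0.238·2.15)/(0.968+0.238·1.45)] = 4.067·ln(1.480/1.313) = 0.4865 mol·L⁻¹.
Then C_R = (C_{A0}−C_A) − C_S = 0.7009 − 0.4865 = 0.2144 mol·L⁻¹.
S̃_{R/S} = C_R/C_S = 0.2144/0.4865 = 0.441.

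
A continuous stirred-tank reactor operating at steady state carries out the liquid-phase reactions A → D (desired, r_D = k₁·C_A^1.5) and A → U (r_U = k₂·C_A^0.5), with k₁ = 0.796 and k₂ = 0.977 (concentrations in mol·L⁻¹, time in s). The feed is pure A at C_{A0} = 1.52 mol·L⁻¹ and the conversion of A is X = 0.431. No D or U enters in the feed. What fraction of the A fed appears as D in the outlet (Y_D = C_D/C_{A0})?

0.178

Exit C_A = C_{A0}(1−X) = 1.52×0.569 = 0.8649 mol·L⁻¹.
A CSTR operates uniformly at the exit composition, giving r_D = 0.6402 and r_U = 0.9086 (each k·C_A^n at C_A = 0.8649).
Fraction of consumed A going to D: r_D/(r_D+r_U) = 0.4134.
C_D = 0.4134·C_{A0}·X = 0.4134×1.52×0.431 = 0.271 mol·L⁻¹; Y_D = C_D/C_{A0} = 0.178.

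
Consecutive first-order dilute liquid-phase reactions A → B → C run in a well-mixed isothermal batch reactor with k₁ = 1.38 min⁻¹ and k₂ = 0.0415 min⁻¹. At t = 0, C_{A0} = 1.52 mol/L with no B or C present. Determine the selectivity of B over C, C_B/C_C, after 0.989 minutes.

For first-order series with pure A initially, C_B(t) = k₁C_{A0}/(k₂−k₁)·(e^(−k₁t) − e^(−k₂t)).
e^(−k₁t) = e^(−1.38×0.989) = e^(−1.365) = 0.2554; e^(−k₂t) = e^(−0.04104) = 0.9598.
C_B = 1.38×1.52/(0.0415−1.38) × (0.2554−0.9598) = (-1.567)×(-0.7044) = 1.104 mol/L.
C_A = C_{A0}e^(−k₁t) = 0.3882 mol/L, so C_C = C_{A0}−C_A−C_B = 0.02793 mol/L; C_B/C_C = 39.5.

39.5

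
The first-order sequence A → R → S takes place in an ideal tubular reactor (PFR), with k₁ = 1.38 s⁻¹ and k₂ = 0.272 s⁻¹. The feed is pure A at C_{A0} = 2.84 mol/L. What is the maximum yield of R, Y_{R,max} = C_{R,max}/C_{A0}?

0.671

For a first-order series the maximum intermediate yield is C_{R,max}/C_{A0} = (k₁/k₂)^[k₂/(k₂−k₁)].
= (1.38/0.272)^(0.272/(0.272−1.38)) = (5.074)^(-0.2455) = 0.6712.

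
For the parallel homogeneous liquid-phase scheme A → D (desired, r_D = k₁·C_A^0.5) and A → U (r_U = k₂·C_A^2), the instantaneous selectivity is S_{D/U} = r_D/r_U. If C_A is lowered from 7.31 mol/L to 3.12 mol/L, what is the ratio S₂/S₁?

3.59

S_{D/U} = (k₁/k₂)·C_A^-1.5, so S₂/S₁ = (C_{A,2}/C_{A,1})^-1.5.
= (3.12/7.31)^(-1.5) = (0.4268)^(-1.5) = 3.59.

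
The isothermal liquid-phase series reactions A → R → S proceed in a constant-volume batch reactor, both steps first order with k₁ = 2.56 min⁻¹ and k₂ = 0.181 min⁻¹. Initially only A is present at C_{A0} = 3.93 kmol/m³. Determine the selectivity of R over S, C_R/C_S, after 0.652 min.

13.0

For first-order series with pure A initially, C_R(t) = k₁C_{A0}/(k₂−k₁)·(e^(−k₁t) − e^(−k₂t)).
e^(−k₁t) = e^(−2.56×0.652) = e^(−1.669) = 0.1884; e^(−k₂t) = e^(−0.1180) = 0.8887.
C_R = 2.56×3.93/(0.181−2.56) × (0.1884−0.8887) = (-4.229)×(-0.7003) = 2.961 kmol/m³.
C_A = C_{A0}e^(−k₁t) = 0.7405 kmol/m³, so C_S = C_{A0}−C_A−C_R = 0.2281 kmol/m³; C_R/C_S = 13.0.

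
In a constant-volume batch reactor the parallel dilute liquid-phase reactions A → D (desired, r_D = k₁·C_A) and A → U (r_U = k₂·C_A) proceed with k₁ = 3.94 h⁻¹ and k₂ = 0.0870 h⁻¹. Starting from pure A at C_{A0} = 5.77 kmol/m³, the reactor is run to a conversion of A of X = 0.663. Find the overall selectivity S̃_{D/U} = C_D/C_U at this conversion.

C_A = C_{A0}(1−X) = 1.944 kmol/m³.
Both paths are first order in A, so the instantaneous fraction to D is constant: dC_D/d(−C_A) = k₁/(k₁+k₂) = 0.9784.
C_D = 0.9784·(C_{A0}−C_A) = 0.9784×3.826 = 3.74 kmol/m³.
C_U = (C_{A0}−C_A)−C_D = 0.08265 kmol/m³; S̃_{D/U} = 3.743/0.08265 = 45.3.

45.3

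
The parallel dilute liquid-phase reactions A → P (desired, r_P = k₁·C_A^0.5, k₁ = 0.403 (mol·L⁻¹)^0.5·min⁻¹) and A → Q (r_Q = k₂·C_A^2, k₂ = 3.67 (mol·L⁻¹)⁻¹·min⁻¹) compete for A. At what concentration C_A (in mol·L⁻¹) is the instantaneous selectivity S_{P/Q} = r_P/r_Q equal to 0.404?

0.420 mol·L⁻¹

S_{P/Q} = (k₁/k₂)·C_A^-1.5 ⇒ C_A = (S·k₂/k₁)^(1/(-1.5)).
= (0.404×3.67/0.403)^(-0.6667) = (3.679)^(-0.6667) = 0.420 mol·L⁻¹.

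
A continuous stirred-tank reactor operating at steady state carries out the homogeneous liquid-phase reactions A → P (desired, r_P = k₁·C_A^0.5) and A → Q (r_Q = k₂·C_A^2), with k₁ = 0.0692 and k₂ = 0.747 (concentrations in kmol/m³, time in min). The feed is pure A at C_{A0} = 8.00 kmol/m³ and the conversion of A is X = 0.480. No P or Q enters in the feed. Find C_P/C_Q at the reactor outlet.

0.0109

Exit C_A = C_{A0}(1−X) = 8.00×0.520 = 4.160 kmol/m³.
In a CSTR the entire volume is at exit conditions, so r_P = 0.0692×4.160^0.5 = 0.1411 and r_Q = 0.747×4.160^2 = 12.93.
Overall selectivity = C_P/C_Q = r_Pτ/(r_Qτ) = r_P/r_Q = 0.0109.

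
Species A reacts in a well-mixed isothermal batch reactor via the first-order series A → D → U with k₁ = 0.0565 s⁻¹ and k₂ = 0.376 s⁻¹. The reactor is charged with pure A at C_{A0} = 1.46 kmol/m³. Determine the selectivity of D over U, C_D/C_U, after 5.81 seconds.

0.623

The intermediate concentration in a first-order A→B→C sequence is C_D = k₁C_{A0}(e^(−k₁t) − e^(−k₂t))/(k₂−k₁).
e^(−k₁t) = e^(−0.0565×5.81) = e^(−0.3283) = 0.7202; e^(−k₂t) = e^(−2.185) = 0.1125.
C_D = 0.0565×1.46/(0.376−0.0565) × (0.7202−0.1125) = 0.2582×0.6076 = 0.1569 kmol/m³.
C_A = C_{A0}e^(−k₁t) = 1.051 kmol/m³, so C_U = C_{A0}−C_A−C_D = 0.2517 kmol/m³; C_D/C_U = 0.623.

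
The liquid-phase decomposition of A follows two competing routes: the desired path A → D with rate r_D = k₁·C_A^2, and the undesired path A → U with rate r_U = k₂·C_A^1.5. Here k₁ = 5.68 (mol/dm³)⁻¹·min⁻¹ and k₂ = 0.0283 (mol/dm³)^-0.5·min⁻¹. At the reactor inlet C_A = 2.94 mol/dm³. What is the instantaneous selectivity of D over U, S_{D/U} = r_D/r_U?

344

S_{D/U} = r_D/r_U = (k₁·C_A^2)/(k₂·C_A^1.5) = (k₁/k₂)·C_A^0.5.
= (5.68×2.940^2) / (0.0283×2.940^1.5) = 49.10/0.1427 = 344.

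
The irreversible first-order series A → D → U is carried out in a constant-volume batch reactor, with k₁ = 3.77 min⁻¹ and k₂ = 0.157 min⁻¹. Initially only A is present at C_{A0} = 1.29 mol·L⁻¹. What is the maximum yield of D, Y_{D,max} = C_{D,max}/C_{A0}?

Evaluating C_D at t_opt = ln(k₂/k₁)/(k₂−k₁) gives C_{D,max}/C_{A0} = (k₁/k₂)^[k₂/(k₂−k₁)].
= (3.77/0.157)^(0.157/(0.157−3.77)) = (24.01)^(-0.04345) = 0.8710.

0.871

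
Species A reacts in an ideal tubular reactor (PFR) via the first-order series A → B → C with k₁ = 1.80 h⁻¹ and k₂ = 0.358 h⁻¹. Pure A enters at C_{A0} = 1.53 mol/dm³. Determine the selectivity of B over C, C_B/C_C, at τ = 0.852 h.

Solving the coupled first-order balances gives C_B(τ) = [k₁/(k₂−k₁)]·C_{A0}·(e^(−k₁τ) − e^(−k₂τ)).
e^(−k₁τ) = e^(−1.80×0.852) = e^(−1.534) = 0.2158; e^(−k₂τ) = e^(−0.3050) = 0.7371.
C_B = 1.80×1.53/(0.358−1.80) × (0.2158−0.7371) = (-1.910)×(-0.5214) = 0.9957 mol/dm³.
C_A = C_{A0}e^(−k₁τ) = 0.3301 mol/dm³, so C_C = C_{A0}−C_A−C_B = 0.2042 mol/dm³; C_B/C_C = 4.88.

4.88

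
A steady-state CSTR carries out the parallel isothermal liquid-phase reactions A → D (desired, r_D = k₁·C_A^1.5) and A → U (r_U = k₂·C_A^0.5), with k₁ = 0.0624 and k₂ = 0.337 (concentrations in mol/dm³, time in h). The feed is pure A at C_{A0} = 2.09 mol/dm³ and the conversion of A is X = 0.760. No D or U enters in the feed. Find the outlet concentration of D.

Exit C_A = C_{A0}(1−X) = 2.09×0.240 = 0.5016 mol/dm³.
A CSTR operates uniformly at the exit composition, giving r_D = 0.02217 and r_U = 0.2387 (each k·C_A^n at C_A = 0.5016).
Fraction of consumed A going to D: r_D/(r_D+r_U) = 0.08498.
C_D = 0.08498·C_{A0}·X = 0.08498×2.09×0.760 = 0.135 mol/dm³.

0.135 mol/dm³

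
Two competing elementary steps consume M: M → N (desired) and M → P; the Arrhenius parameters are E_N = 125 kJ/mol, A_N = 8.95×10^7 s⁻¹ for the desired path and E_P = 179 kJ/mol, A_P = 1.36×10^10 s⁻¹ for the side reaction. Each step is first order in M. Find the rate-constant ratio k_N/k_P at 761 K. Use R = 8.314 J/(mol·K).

Since both paths have the same order in M, the concentration cancels and S_{N/P} = k_N/k_P = (A_N/A_P)·exp[(E_P−E_N)/(RT)].
(E_P−E_N)/(RT) = (179−125)×10³/(8.314×761) = 54000/6327 = 8.535.
k_N/k_P = (8.95×10^7/1.36×10^10)·exp(8.535) = 0.006581 × 5089 = 33.5.
Since E_N < E_P, lowering the temperature improves selectivity toward N.

33.5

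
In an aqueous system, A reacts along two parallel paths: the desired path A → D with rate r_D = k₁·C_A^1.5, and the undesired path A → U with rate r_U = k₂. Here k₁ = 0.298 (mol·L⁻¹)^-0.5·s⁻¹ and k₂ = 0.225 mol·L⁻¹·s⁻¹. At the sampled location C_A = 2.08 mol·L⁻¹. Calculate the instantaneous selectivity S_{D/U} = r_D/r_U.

S_{D/U} = r_D/r_U = (k₁·C_A^1.5)/(k₂) = (k₁/k₂)·C_A^1.5.
= (0.298×2.080^1.5) / (0.225) = 0.8939/0.2250 = 3.97.
Since the desired path is higher order in A, keeping C_A high (PFR or concentrated feed) favours D.

3.97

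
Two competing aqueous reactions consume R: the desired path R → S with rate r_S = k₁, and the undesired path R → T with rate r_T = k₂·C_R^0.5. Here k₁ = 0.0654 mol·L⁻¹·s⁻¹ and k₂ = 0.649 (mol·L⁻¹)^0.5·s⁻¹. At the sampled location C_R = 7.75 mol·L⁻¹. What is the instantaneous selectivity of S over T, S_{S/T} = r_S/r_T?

0.0362

S_{S/T} = r_S/r_T = (k₁)/(k₂·C_R^0.5) = (k₁/k₂)·C_R^-0.5.
= (0.0654) / (0.649×7.750^0.5) = 0.06540/1.807 = 0.0362.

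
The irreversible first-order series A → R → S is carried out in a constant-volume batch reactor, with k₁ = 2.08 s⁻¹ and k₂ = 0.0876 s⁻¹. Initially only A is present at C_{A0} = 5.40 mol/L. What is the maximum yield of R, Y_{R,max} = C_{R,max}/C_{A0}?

At the optimum, C_{R,max}/C_{A0} = (k₁/k₂)^[k₂/(k₂−k₁)].
= (2.08/0.0876)^(0.0876/(0.0876−2.08)) = (23.74)^(-0.04397) = 0.8700.

0.870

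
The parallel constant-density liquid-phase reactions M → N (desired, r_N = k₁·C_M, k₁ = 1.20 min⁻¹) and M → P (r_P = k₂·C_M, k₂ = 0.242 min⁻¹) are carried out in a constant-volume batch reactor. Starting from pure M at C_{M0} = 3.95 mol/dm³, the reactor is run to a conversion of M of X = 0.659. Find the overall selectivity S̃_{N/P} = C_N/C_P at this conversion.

4.96

C_M = C_{M0}(1−X) = 1.347 mol/dm³.
Both paths are first order in M, so the instantaneous fraction to N is constant: dC_N/d(−C_M) = k₁/(k₁+k₂) = 0.8322.
C_N = 0.8322·(C_{M0}−C_M) = 0.8322×2.603 = 2.17 mol/dm³.
C_P = (C_{M0}−C_M)−C_N = 0.4369 mol/dm³; S̃_{N/P} = 2.166/0.4369 = 4.96.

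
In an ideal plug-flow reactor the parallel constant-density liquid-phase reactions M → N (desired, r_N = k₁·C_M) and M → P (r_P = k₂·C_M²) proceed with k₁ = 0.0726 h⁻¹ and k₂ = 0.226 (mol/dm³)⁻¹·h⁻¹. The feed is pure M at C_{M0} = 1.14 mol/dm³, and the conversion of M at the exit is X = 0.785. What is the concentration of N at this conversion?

0.304 mol/dm³

C_M = C_{M0}(1−X) = 0.2451 mol/dm³.
Along a PFR/batch, dC_N/dC_M = −r_N/(r_N+r_P) = −k₁/(k₁+k₂·C_M).
Integrating from C_{M0} to C_M: C_N = (0.0726/0.226)·ln[(0.0726+0.226·1.14)/(0.0726+0.226·0.245)] = 0.3212·ln(0.3302/0.1280) = 0.3045 mol/dm³.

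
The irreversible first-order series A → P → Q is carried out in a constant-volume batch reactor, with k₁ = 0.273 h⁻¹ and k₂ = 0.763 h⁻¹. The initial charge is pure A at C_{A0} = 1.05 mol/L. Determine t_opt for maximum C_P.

2.10 h

For first-order series the maximum of C_P occurs at t_opt = ln(k₂/k₁)/(k₂−k₁).
= ln(0.763/0.273)/(0.763−0.273) = ln(2.795)/0.4900 = 1.028/0.4900 = 2.10 h.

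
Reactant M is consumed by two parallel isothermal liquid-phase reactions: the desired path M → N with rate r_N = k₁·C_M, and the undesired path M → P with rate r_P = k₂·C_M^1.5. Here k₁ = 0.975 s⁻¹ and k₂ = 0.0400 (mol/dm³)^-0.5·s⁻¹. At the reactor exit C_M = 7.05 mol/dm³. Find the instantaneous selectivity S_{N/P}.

S_{N/P} = r_N/r_P = (k₁·C_M)/(k₂·C_M^1.5) = (k₁/k₂)·C_M^-0.5.
= (0.975×7.050) / (0.0400×7.050^1.5) = 6.874/0.7488 = 9.18.

9.18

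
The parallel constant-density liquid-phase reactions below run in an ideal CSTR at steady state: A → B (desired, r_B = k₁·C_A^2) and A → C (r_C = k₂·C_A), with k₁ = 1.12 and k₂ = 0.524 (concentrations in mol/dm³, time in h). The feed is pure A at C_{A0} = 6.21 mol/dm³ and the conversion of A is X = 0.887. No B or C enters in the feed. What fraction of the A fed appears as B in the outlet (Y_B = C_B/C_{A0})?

0.532

Exit C_A = C_{A0}(1−X) = 6.21×0.113 = 0.7017 mol/dm³.
A CSTR operates uniformly at the exit composition, giving r_B = 0.5515 and r_C = 0.3677 (each k·C_A^n at C_A = 0.7017).
Fraction of consumed A going to B: r_B/(r_B+r_C) = 0.6000.
C_B = 0.6000·C_{A0}·X = 0.6000×6.21×0.887 = 3.30 mol/dm³; Y_B = C_B/C_{A0} = 0.532.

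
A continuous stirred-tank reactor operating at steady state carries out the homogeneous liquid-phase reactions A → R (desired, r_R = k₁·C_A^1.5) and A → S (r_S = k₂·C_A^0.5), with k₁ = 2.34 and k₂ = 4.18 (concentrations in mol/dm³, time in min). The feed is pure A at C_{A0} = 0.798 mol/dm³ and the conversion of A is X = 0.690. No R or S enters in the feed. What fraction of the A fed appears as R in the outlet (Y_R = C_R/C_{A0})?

0.0839

Exit C_A = C_{A0}(1−X) = 0.798×0.310 = 0.2474 mol/dm³.
In a CSTR the entire volume is at exit conditions, so r_R = 2.34×0.2474^1.5 = 0.2879 and r_S = 4.18×0.2474^0.5 = 2.079.
Fraction of consumed A going to R: r_R/(r_R+r_S) = 0.1216.
C_R = 0.1216·C_{A0}·X = 0.1216×0.798×0.690 = 0.0670 mol/dm³; Y_R = C_R/C_{A0} = 0.0839.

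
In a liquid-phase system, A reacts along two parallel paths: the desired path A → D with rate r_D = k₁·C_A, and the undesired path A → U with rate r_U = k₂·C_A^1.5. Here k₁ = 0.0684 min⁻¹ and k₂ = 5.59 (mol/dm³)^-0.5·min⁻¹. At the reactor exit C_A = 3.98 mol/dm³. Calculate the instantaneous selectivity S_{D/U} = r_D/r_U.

S_{D/U} = r_D/r_U = (k₁·C_A)/(k₂·C_A^1.5) = (k₁/k₂)·C_A^-0.5.
= (0.0684×3.980) / (5.59×3.980^1.5) = 0.2722/44.39 = 0.00613.
The undesired path is higher order in A, so low C_A (CSTR or dilute feed) favours D.

0.00613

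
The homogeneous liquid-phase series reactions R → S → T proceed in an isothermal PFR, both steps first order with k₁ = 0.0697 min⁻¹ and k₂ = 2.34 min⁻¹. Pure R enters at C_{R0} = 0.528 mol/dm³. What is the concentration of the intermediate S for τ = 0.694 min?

Solving the coupled first-order balances gives C_S(τ) = [k₁/(k₂−k₁)]·C_{R0}·(e^(−k₁τ) − e^(−k₂τ)).
e^(−k₁τ) = e^(−0.0697×0.694) = e^(−0.04837) = 0.9528; e^(−k₂τ) = e^(−1.624) = 0.1971.
C_S = 0.0697×0.528/(2.34−0.0697) × (0.9528−0.1971) = 0.01621×0.7557 = 0.01225 mol/dm³.

0.0122 mol/dm³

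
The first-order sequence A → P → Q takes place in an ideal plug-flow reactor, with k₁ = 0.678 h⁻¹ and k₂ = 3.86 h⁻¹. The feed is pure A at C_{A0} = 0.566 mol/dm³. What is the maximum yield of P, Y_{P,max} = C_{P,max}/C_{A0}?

For a first-order series the maximum intermediate yield is C_{P,max}/C_{A0} = (k₁/k₂)^[k₂/(k₂−k₁)].
= (0.678/3.86)^(3.86/(3.86−0.678)) = (0.1756)^(1.213) = 0.1213.

0.121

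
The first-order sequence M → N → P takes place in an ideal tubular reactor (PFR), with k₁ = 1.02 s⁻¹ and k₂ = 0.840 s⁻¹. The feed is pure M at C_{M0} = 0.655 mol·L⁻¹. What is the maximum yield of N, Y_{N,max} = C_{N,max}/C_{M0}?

0.404

For a first-order series the maximum intermediate yield is C_{N,max}/C_{M0} = (k₁/k₂)^[k₂/(k₂−k₁)].
= (1.02/0.840)^(0.840/(0.840−1.02)) = (1.214)^(-4.667) = 0.4041.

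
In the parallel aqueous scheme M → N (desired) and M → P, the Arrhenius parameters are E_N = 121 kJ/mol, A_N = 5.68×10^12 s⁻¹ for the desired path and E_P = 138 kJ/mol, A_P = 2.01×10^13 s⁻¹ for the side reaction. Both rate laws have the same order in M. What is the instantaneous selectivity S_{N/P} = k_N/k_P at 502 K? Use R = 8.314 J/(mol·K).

Since both paths have the same order in M, the concentration cancels and S_{N/P} = k_N/k_P = (A_N/A_P)·exp[(E_P−E_N)/(RT)].
(E_P−E_N)/(RT) = (138−121)×10³/(8.314×502) = 17000/4174 = 4.073.
k_N/k_P = (5.68×10^12/2.01×10^13)·exp(4.073) = 0.2826 × 58.74 = 16.6.
Since E_N < E_P, lowering the temperature improves selectivity toward N.

16.6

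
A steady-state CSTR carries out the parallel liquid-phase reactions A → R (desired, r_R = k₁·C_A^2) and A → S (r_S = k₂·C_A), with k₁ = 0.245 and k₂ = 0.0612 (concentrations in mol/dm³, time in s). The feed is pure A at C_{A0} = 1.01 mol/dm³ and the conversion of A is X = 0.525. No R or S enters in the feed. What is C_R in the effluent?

Exit C_A = C_{A0}(1−X) = 1.01×0.475 = 0.4797 mol/dm³.
Rates in a CSTR are evaluated at the outlet concentration: r_R = 0.245×0.4797^2 = 0.05639, r_S = 0.0612×0.4797 = 0.02936.
Fraction of consumed A going to R: r_R/(r_R+r_S) = 0.6576.
C_R = 0.6576·C_{A0}·X = 0.6576×1.01×0.525 = 0.349 mol/dm³.

0.349 mol/dm³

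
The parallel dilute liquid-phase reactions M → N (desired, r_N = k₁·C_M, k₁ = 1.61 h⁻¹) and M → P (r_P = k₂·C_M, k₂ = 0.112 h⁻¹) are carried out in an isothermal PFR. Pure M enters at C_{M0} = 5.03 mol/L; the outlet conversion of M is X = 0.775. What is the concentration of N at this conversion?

C_M = C_{M0}(1−X) = 1.132 mol/L.
Both paths are first order in M, so the instantaneous fraction to N is constant: dC_N/d(−C_M) = k₁/(k₁+k₂) = 0.9350.
C_N = 0.9350·(C_{M0}−C_M) = 0.9350×3.898 = 3.64 mol/L.

3.64 mol/L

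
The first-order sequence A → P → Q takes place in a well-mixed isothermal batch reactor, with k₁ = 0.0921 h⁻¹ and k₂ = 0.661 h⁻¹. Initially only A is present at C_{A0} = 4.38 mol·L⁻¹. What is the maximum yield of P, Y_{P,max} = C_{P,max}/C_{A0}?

0.101

Evaluating C_P at t_opt = ln(k₂/k₁)/(k₂−k₁) gives C_{P,max}/C_{A0} = (k₁/k₂)^[k₂/(k₂−k₁)].
= (0.0921/0.661)^(0.661/(0.661−0.0921)) = (0.1393)^(1.162) = 0.1013.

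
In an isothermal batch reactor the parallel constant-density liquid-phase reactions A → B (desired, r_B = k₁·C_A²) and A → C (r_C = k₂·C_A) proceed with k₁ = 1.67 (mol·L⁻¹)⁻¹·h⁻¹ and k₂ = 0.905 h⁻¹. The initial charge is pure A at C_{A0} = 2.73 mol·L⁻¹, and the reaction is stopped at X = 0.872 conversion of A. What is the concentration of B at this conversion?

1.68 mol·L⁻¹

C_A = C_{A0}(1−X) = 0.3494 mol·L⁻¹.
Along a PFR/batch, dC_C/dC_A = −r_C/(r_B+r_C) = −k₂/(k₂+k₁·C_A).
Integrating from C_{A0} to C_A: C_C = (0.905/1.67)·ln[(0.905+1.67·2.73)/(0.905+1.67·0.349)] = 0.5419·ln(5.464/1.489) = 0.7047 mol·L⁻¹.
Then C_B = (C_{A0}−C_A) − C_C = 2.381 − 0.7047 = 1.676 mol·L⁻¹.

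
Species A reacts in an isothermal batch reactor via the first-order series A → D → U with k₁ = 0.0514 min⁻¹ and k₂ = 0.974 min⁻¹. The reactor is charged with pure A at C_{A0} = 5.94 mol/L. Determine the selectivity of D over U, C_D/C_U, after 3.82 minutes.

0.332

The intermediate concentration in a first-order A→B→C sequence is C_D = k₁C_{A0}(e^(−k₁t) − e^(−k₂t))/(k₂−k₁).
e^(−k₁t) = e^(−0.0514×3.82) = e^(−0.1963) = 0.8217; e^(−k₂t) = e^(−3.721) = 0.02422.
C_D = 0.0514×5.94/(0.974−0.0514) × (0.8217−0.02422) = 0.3309×0.7975 = 0.2639 mol/L.
C_A = C_{A0}e^(−k₁t) = 4.881 mol/L, so C_U = C_{A0}−C_A−C_D = 0.7950 mol/L; C_D/C_U = 0.332.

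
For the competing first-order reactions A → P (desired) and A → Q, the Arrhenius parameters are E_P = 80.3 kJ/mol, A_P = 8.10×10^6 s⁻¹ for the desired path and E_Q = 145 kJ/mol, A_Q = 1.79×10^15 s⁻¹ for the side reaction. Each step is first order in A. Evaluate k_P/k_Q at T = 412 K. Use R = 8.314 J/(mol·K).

0.722

Since both paths have the same order in A, the concentration cancels and S_{P/Q} = k_P/k_Q = (A_P/A_Q)·exp[(E_Q−E_P)/(RT)].
(E_Q−E_P)/(RT) = (145−80.3)×10³/(8.314×412) = 64700/3425 = 18.89.
k_P/k_Q = (8.10×10^6/1.79×10^15)·exp(18.89) = 4.525×10^-9 × 1.596×10^8 = 0.722.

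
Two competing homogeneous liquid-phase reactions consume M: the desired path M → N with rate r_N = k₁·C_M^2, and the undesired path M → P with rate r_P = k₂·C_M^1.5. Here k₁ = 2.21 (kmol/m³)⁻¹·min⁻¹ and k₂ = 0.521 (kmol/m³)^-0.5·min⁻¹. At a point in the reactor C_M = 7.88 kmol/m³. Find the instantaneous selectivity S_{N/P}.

S_{N/P} = r_N/r_P = (k₁·C_M^2)/(k₂·C_M^1.5) = (k₁/k₂)·C_M^0.5.
= (2.21×7.880^2) / (0.521×7.880^1.5) = 137.2/11.52 = 11.9.

11.9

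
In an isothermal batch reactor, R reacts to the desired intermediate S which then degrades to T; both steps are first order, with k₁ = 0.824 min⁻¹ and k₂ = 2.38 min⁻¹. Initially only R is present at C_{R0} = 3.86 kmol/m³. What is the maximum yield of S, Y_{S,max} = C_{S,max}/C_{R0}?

At the optimum, C_{S,max}/C_{R0} = (k₁/k₂)^[k₂/(k₂−k₁)].
= (0.824/2.38)^(2.38/(2.38−0.824)) = (0.3462)^(1.530) = 0.1974.

0.197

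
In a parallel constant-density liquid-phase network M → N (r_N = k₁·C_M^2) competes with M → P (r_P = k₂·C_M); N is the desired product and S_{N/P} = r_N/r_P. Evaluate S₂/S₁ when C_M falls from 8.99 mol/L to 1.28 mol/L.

0.142

S_{N/P} = (k₁/k₂)·C_M, so S₂/S₁ = (C_{M,2}/C_{M,1}).
= 1.28/8.99 = 0.142.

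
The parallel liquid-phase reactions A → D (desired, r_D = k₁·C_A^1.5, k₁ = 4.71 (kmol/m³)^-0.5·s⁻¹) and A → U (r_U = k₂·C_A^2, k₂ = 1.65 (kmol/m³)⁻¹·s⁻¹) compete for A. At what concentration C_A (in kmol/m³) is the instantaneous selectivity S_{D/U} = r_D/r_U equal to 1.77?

S_{D/U} = (k₁/k₂)·C_A^-0.5 ⇒ C_A = (S·k₂/k₁)^(-2).
= (1.77×1.65/4.71)^(-2) = (0.6201)^(-2) = 2.60 kmol/m³.

2.60 kmol/m³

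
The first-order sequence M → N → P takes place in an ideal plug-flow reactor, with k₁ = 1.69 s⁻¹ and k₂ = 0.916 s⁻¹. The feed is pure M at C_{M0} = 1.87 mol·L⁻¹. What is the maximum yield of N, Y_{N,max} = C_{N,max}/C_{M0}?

At the optimum, C_{N,max}/C_{M0} = (k₁/k₂)^[k₂/(k₂−k₁)].
= (1.69/0.916)^(0.916/(0.916−1.69)) = (1.845)^(-1.183) = 0.4844.

0.484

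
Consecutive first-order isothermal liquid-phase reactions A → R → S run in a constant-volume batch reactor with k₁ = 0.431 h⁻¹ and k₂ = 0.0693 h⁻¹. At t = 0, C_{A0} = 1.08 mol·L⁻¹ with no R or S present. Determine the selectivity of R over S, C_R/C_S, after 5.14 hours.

Solving the coupled first-order balances gives C_R(t) = [k₁/(k₂−k₁)]·C_{A0}·(e^(−k₁t) − e^(−k₂t)).
e^(−k₁t) = e^(−0.431×5.14) = e^(−2.215) = 0.1091; e^(−k₂t) = e^(−0.3562) = 0.7003.
C_R = 0.431×1.08/(0.0693−0.431) × (0.1091−0.7003) = (-1.287)×(-0.5912) = 0.7608 mol·L⁻¹.
C_A = C_{A0}e^(−k₁t) = 0.1178 mol·L⁻¹, so C_S = C_{A0}−C_A−C_R = 0.2013 mol·L⁻¹; C_R/C_S = 3.78.

3.78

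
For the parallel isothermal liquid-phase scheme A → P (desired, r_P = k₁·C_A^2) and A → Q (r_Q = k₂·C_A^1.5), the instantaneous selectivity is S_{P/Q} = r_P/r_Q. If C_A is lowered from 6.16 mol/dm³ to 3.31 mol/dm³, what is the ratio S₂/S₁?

S_{P/Q} = (k₁/k₂)·C_A^0.5, so S₂/S₁ = (C_{A,2}/C_{A,1})^0.5.
= (3.31/6.16)^0.5 = (0.5373)^0.5 = 0.733.
Selectivity toward P falls as C_A falls — high-concentration operation is favoured.

0.733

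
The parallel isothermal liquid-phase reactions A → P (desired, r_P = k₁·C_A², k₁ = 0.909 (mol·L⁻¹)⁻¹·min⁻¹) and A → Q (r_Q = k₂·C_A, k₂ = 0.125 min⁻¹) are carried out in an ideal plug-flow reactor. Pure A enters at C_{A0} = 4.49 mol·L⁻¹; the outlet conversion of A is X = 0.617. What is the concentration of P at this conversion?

C_A = C_{A0}(1−X) = 1.720 mol·L⁻¹.
Along a PFR/batch, dC_Q/dC_A = −r_Q/(r_P+r_Q) = −k₂/(k₂+k₁·C_A).
Integrating from C_{A0} to C_A: C_Q = (0.125/0.909)·ln[(0.125+0.909·4.49)/(0.125+0.909·1.72)] = 0.1375·ln(4.206/1.688) = 0.1255 mol·L⁻¹.
Then C_P = (C_{A0}−C_A) − C_Q = 2.770 − 0.1255 = 2.645 mol·L⁻¹.

2.64 mol·L⁻¹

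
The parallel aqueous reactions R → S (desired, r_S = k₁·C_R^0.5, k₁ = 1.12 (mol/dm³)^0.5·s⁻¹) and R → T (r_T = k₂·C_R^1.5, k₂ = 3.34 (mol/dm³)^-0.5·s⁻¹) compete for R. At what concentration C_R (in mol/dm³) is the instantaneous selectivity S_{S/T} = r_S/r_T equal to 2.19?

S_{S/T} = (k₁/k₂)·C_R⁻¹ ⇒ C_R = (S·k₂/k₁)^(-1).
= (2.19×3.34/1.12)^(-1) = (6.531)^(-1) = 0.153 mol/dm³.

0.153 mol/dm³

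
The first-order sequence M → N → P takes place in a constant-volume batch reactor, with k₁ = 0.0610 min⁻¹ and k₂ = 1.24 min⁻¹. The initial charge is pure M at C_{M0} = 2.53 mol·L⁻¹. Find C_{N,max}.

0.107 mol·L⁻¹

Evaluating C_N at t_opt = ln(k₂/k₁)/(k₂−k₁) gives C_{N,max}/C_{M0} = (k₁/k₂)^[k₂/(k₂−k₁)].
= (0.0610/1.24)^(1.24/(1.24−0.0610)) = (0.04919)^(1.052) = 0.04209.
C_{N,max} = 0.04209×2.53 = 0.107 mol·L⁻¹.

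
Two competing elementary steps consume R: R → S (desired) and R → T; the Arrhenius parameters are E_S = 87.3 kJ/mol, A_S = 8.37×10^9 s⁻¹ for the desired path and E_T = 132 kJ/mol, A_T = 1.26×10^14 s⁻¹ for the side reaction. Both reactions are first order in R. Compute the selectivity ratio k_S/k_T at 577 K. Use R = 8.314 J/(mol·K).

With equal orders, S_{S/T} = k_S/k_T = (A_S/A_T)·exp[(E_T−E_S)/(RT)].
(E_T−E_S)/(RT) = (132−87.3)×10³/(8.314×577) = 44700/4797 = 9.318.
k_S/k_T = (8.37×10^9/1.26×10^14)·exp(9.318) = 6.643×10^-5 × 11136 = 0.740.
Since E_S < E_T, lowering the temperature improves selectivity toward S.

0.740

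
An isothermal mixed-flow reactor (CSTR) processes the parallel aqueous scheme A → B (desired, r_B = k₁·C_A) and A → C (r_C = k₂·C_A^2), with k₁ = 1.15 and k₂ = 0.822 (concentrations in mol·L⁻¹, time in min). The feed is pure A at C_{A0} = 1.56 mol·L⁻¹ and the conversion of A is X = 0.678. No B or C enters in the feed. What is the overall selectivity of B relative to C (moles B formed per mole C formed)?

Exit C_A = C_{A0}(1−X) = 1.56×0.322 = 0.5023 mol·L⁻¹.
Rates in a CSTR are evaluated at the outlet concentration: r_B = 1.15×0.5023 = 0.5777, r_C = 0.822×0.5023^2 = 0.2074.
Overall selectivity = C_B/C_C = r_Bτ/(r_Cτ) = r_B/r_C = 2.79.

2.79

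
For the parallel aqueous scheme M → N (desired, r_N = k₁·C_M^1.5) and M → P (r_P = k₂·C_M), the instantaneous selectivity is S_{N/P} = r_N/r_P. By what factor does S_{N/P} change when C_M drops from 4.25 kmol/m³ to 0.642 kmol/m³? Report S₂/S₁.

0.389

S_{N/P} = (k₁/k₂)·C_M^0.5, so S₂/S₁ = (C_{M,2}/C_{M,1})^0.5.
= (0.642/4.25)^0.5 = (0.1511)^0.5 = 0.389.
Selectivity toward N falls as C_M falls — high-concentration operation is favoured.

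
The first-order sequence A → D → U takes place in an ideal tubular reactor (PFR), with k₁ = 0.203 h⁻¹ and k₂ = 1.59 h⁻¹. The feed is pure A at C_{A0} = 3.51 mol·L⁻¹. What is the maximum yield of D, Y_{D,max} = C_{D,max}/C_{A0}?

Evaluating C_D at τ_opt = ln(k₂/k₁)/(k₂−k₁) gives C_{D,max}/C_{A0} = (k₁/k₂)^[k₂/(k₂−k₁)].
= (0.203/1.59)^(1.59/(1.59−0.203)) = (0.1277)^(1.146) = 0.09446.

0.0945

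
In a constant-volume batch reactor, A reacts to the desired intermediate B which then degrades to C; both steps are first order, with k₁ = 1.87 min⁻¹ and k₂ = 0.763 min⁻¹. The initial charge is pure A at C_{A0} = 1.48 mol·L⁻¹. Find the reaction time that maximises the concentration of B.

0.810 min

The intermediate peaks when r₁ = r₂, i.e. k₁e^(−k₁t) = k₂e^(−k₂t), giving t_opt = ln(k₂/k₁)/(k₂−k₁).
= ln(0.763/1.87)/(0.763−1.87) = ln(0.4080)/-1.107 = -0.8964/-1.107 = 0.810 min.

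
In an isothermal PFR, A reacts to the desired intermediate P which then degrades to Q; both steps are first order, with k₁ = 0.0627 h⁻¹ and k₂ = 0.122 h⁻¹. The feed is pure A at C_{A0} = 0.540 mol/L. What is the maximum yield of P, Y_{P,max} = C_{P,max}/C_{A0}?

0.254

For a first-order series the maximum intermediate yield is C_{P,max}/C_{A0} = (k₁/k₂)^[k₂/(k₂−k₁)].
= (0.0627/0.122)^(0.122/(0.122−0.0627)) = (0.5139)^(2.057) = 0.2542.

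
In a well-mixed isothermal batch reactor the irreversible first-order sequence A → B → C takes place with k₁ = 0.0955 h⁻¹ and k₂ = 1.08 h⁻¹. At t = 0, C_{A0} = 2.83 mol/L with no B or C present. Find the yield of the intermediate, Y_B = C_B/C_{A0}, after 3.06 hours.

Solving the coupled first-order balances gives C_B(t) = [k₁/(k₂−k₁)]·C_{A0}·(e^(−k₁t) − e^(−k₂t)).
e^(−k₁t) = e^(−0.0955×3.06) = e^(−0.2922) = 0.7466; e^(−k₂t) = e^(−3.305) = 0.03671.
C_B = 0.0955×2.83/(1.08−0.0955) × (0.7466−0.03671) = 0.2745×0.7099 = 0.1949 mol/L.
Y_B = C_B/C_{A0} = 0.1949/2.83 = 0.0689.

0.0689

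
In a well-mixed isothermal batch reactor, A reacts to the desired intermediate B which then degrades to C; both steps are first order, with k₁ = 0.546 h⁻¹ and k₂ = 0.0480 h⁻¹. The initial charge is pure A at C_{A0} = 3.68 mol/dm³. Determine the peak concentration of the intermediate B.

At the optimum, C_{B,max}/C_{A0} = (k₁/k₂)^[k₂/(k₂−k₁)].
= (0.546/0.0480)^(0.0480/(0.0480−0.546)) = (11.38)^(-0.09639) = 0.7911.
C_{B,max} = 0.7911×3.68 = 2.91 mol/dm³.

2.91 mol/dm³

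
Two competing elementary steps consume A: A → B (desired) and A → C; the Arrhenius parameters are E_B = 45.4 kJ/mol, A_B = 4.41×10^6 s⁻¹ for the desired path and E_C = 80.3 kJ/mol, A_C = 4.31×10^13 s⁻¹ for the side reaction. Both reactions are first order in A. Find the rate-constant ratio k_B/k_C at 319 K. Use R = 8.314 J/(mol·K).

k_B/k_C = (A_B/A_C)·exp[−(E_B−E_C)/(RT)] = (A_B/A_C)·exp[(E_C−E_B)/(RT)].
(E_C−E_B)/(RT) = (80.3−45.4)×10³/(8.314×319) = 34900/2652 = 13.16.
k_B/k_C = (4.41×10^6/4.31×10^13)·exp(13.16) = 1.023×10^-7 × 5.187×10^5 = 0.0531.

0.0531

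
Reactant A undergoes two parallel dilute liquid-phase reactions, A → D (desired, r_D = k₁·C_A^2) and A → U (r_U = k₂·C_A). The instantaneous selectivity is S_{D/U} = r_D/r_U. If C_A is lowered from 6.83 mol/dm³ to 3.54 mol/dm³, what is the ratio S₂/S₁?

0.518

S_{D/U} = (k₁/k₂)·C_A, so S₂/S₁ = (C_{A,2}/C_{A,1}).
= 3.54/6.83 = 0.518.
Selectivity toward D falls as C_A falls — high-concentration operation is favoured.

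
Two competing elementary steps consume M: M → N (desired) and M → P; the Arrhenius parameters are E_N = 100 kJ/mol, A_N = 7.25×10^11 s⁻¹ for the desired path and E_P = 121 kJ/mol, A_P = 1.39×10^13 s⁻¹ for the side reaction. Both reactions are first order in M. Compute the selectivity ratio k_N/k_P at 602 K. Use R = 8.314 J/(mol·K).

3.46

k_N/k_P = (A_N/A_P)·exp[−(E_N−E_P)/(RT)] = (A_N/A_P)·exp[(E_P−E_N)/(RT)].
(E_P−E_N)/(RT) = (121−100)×10³/(8.314×602) = 21000/5005 = 4.196.
k_N/k_P = (7.25×10^11/1.39×10^13)·exp(4.196) = 0.05216 × 66.41 = 3.46.
Since E_N < E_P, lowering the temperature improves selectivity toward N.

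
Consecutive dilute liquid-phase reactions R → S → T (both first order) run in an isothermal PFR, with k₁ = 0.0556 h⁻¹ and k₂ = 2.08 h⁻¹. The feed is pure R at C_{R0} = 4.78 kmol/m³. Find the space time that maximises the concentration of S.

1.79 h

Setting dC_S/dτ = 0 gives τ_opt = ln(k₂/k₁)/(k₂−k₁).
= ln(2.08/0.0556)/(2.08−0.0556) = ln(37.41)/2.024 = 3.622/2.024 = 1.79 h.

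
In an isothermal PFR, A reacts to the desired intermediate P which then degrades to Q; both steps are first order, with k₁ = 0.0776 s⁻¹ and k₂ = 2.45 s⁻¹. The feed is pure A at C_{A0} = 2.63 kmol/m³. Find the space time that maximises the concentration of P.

1.46 s

Setting dC_P/dτ = 0 gives τ_opt = ln(k₂/k₁)/(k₂−k₁).
= ln(2.45/0.0776)/(2.45−0.0776) = ln(31.57)/2.372 = 3.452/2.372 = 1.46 s.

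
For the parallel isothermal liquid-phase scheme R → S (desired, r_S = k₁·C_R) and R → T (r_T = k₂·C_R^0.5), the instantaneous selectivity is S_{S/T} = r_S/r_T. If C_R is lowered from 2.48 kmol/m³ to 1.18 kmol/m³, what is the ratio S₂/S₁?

S_{S/T} = (k₁/k₂)·C_R^0.5, so S₂/S₁ = (C_{R,2}/C_{R,1})^0.5.
= (1.18/2.48)^0.5 = (0.4758)^0.5 = 0.690.
Selectivity toward S falls as C_R falls — high-concentration operation is favoured.

0.690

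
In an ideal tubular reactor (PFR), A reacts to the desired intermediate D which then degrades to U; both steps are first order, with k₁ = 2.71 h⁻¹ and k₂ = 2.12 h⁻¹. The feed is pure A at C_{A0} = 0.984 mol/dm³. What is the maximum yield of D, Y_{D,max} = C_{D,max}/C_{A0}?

0.414

For a first-order series the maximum intermediate yield is C_{D,max}/C_{A0} = (k₁/k₂)^[k₂/(k₂−k₁)].
= (2.71/2.12)^(2.12/(2.12−2.71)) = (1.278)^(-3.593) = 0.4138.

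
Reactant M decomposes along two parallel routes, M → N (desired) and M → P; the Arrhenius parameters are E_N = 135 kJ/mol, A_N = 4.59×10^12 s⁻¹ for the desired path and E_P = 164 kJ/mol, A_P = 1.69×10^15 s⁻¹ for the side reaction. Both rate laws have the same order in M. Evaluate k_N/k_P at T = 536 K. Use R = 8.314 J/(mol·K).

1.82

k_N/k_P = (A_N/A_P)·exp[−(E_N−E_P)/(RT)] = (A_N/A_P)·exp[(E_P−E_N)/(RT)].
(E_P−E_N)/(RT) = (164−135)×10³/(8.314×536) = 29000/4456 = 6.508.
k_N/k_P = (4.59×10^12/1.69×10^15)·exp(6.508) = 0.002716 × 670.2 = 1.82.
Since E_N < E_P, lowering the temperature improves selectivity toward N.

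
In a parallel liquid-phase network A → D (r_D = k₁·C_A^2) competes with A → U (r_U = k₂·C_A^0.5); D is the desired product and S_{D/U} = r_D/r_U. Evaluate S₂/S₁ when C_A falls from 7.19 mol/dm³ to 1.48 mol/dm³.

0.0934

S_{D/U} = (k₁/k₂)·C_A^1.5, so S₂/S₁ = (C_{A,2}/C_{A,1})^1.5.
= (1.48/7.19)^1.5 = (0.2058)^1.5 = 0.0934.
Selectivity toward D falls as C_A falls — high-concentration operation is favoured.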